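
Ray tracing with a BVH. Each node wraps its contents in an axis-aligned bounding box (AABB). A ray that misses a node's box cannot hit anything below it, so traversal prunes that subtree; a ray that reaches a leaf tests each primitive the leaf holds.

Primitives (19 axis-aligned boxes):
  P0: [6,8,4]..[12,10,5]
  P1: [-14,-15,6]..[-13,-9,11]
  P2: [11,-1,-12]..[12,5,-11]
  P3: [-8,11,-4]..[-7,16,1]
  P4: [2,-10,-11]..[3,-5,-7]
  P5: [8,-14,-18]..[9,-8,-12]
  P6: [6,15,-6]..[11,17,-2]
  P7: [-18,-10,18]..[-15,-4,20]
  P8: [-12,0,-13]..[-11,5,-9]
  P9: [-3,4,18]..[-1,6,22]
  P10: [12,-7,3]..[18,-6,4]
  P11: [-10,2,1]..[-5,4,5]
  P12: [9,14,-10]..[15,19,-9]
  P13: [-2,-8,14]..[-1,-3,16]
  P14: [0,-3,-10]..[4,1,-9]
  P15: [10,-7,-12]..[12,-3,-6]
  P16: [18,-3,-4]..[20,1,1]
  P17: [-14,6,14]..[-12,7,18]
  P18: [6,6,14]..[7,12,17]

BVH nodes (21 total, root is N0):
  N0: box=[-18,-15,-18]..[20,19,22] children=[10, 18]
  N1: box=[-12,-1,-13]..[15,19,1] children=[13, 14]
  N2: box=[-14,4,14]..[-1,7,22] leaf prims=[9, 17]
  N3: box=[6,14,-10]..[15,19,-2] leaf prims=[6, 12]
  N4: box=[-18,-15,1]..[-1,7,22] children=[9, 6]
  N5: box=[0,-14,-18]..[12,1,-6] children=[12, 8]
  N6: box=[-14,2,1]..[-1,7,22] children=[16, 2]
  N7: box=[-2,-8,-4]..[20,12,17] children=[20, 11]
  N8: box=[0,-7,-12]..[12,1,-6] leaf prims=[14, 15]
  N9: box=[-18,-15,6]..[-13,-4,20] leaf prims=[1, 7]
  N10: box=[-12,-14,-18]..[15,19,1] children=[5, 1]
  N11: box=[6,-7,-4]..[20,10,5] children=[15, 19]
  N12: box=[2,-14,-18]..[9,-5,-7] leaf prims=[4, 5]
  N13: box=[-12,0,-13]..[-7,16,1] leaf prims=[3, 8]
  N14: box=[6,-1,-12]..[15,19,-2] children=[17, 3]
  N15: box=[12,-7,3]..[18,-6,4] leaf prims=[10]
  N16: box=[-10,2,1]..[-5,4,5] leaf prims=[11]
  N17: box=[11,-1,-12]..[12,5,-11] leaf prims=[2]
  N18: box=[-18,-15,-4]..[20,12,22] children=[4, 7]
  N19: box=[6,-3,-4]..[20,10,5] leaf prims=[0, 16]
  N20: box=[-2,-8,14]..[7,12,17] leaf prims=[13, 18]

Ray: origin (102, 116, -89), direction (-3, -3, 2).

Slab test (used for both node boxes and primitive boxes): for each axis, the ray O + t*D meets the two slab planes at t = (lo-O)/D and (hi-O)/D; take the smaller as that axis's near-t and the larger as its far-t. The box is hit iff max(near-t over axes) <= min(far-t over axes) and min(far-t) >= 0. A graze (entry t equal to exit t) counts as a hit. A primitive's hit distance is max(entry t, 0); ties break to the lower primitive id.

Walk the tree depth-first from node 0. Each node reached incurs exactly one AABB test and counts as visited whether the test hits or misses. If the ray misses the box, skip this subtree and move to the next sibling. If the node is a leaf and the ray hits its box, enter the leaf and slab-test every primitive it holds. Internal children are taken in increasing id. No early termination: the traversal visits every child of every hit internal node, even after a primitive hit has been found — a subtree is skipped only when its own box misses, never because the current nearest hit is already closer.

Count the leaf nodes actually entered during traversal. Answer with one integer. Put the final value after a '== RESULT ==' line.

Walk:
N0 x:[82/3,40] y:[97/3,131/3] z:[71/2,111/2] -> hit [71/2,40], descend [10, 18]
  N10 x:[29,38] y:[97/3,130/3] z:[71/2,45] -> hit [71/2,38], descend [1, 5]
    N1 x:[29,38] y:[97/3,39] z:[38,45] -> hit [38,38], descend [13, 14]
      N13 x:[109/3,38] y:[100/3,116/3] z:[38,45] -> hit [38,38] leaf, test {P3(miss), P8@t=38}
      N14 x:[29,32] y:[97/3,39] z:[77/2,87/2] -> miss, prune
    N5 x:[30,34] y:[115/3,130/3] z:[71/2,83/2] -> miss, prune
  N18 x:[82/3,40] y:[104/3,131/3] z:[85/2,111/2] -> miss, prune

Visited [0, 10, 1, 13, 14, 5, 18]. Tests: 7 box, 1 leaf. Nearest: P8.

== RESULT ==
1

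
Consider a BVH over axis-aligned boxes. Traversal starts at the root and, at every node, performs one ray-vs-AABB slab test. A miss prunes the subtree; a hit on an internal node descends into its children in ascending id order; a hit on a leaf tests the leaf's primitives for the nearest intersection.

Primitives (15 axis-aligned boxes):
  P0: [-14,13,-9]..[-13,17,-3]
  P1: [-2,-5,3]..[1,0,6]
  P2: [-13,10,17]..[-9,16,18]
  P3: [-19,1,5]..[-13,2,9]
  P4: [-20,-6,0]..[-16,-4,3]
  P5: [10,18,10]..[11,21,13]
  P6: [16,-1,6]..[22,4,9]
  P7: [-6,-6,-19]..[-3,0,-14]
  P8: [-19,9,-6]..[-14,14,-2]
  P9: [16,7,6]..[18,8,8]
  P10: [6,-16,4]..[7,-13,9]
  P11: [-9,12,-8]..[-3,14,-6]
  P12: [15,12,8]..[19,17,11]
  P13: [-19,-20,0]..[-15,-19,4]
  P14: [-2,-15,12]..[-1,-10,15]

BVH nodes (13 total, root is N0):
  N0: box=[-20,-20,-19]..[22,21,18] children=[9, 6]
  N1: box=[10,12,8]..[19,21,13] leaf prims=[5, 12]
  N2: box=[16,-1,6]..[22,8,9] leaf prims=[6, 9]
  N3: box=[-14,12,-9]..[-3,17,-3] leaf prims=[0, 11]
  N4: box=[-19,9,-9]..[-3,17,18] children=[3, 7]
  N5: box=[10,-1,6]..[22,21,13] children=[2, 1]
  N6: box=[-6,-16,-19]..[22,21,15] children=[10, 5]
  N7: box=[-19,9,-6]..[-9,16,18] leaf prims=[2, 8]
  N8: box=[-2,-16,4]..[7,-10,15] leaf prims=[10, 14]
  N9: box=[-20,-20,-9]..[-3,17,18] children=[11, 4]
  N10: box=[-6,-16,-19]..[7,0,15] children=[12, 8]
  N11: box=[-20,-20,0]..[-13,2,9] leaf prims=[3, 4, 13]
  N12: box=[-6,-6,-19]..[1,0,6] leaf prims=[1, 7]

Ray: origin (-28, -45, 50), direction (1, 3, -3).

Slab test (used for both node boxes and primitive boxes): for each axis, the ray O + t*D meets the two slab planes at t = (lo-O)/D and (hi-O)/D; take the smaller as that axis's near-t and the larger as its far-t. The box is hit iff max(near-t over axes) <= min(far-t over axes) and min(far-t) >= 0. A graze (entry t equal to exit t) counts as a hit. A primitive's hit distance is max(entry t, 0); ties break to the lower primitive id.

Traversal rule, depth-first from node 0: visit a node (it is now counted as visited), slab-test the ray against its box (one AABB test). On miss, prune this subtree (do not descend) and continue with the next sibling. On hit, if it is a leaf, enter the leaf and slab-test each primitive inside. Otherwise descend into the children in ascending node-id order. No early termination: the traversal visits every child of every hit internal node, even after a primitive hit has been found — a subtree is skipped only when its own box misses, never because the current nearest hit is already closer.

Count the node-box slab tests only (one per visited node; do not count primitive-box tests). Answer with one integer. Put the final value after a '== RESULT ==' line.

Trace the traversal:
N0 x:[8,50] y:[25/3,22] z:[32/3,23] -> hit [32/3,22], descend [6, 9]
  N6 x:[22,50] y:[29/3,22] z:[35/3,23] -> hit [22,22], descend [5, 10]
    N5 x:[38,50] y:[44/3,22] z:[37/3,44/3] -> miss, prune
    N10 x:[22,35] y:[29/3,15] z:[35/3,23] -> miss, prune
  N9 x:[8,25] y:[25/3,62/3] z:[32/3,59/3] -> hit [32/3,59/3], descend [4, 11]
    N4 x:[9,25] y:[18,62/3] z:[32/3,59/3] -> hit [18,59/3], descend [3, 7]
      N3 x:[14,25] y:[19,62/3] z:[53/3,59/3] -> hit [19,59/3] leaf, test {P0(miss), P11@t=19}
      N7 x:[9,19] y:[18,61/3] z:[32/3,56/3] -> hit [18,56/3] leaf, test {P2(miss), P8(miss)}
    N11 x:[8,15] y:[25/3,47/3] z:[41/3,50/3] -> hit [41/3,15] leaf, test {P3(miss), P4(miss), P13(miss)}

Summary -> nodes [0, 6, 5, 10, 9, 4, 3, 7, 11]; box-tests=9; leaf-entries=3; first=P11

== RESULT ==
9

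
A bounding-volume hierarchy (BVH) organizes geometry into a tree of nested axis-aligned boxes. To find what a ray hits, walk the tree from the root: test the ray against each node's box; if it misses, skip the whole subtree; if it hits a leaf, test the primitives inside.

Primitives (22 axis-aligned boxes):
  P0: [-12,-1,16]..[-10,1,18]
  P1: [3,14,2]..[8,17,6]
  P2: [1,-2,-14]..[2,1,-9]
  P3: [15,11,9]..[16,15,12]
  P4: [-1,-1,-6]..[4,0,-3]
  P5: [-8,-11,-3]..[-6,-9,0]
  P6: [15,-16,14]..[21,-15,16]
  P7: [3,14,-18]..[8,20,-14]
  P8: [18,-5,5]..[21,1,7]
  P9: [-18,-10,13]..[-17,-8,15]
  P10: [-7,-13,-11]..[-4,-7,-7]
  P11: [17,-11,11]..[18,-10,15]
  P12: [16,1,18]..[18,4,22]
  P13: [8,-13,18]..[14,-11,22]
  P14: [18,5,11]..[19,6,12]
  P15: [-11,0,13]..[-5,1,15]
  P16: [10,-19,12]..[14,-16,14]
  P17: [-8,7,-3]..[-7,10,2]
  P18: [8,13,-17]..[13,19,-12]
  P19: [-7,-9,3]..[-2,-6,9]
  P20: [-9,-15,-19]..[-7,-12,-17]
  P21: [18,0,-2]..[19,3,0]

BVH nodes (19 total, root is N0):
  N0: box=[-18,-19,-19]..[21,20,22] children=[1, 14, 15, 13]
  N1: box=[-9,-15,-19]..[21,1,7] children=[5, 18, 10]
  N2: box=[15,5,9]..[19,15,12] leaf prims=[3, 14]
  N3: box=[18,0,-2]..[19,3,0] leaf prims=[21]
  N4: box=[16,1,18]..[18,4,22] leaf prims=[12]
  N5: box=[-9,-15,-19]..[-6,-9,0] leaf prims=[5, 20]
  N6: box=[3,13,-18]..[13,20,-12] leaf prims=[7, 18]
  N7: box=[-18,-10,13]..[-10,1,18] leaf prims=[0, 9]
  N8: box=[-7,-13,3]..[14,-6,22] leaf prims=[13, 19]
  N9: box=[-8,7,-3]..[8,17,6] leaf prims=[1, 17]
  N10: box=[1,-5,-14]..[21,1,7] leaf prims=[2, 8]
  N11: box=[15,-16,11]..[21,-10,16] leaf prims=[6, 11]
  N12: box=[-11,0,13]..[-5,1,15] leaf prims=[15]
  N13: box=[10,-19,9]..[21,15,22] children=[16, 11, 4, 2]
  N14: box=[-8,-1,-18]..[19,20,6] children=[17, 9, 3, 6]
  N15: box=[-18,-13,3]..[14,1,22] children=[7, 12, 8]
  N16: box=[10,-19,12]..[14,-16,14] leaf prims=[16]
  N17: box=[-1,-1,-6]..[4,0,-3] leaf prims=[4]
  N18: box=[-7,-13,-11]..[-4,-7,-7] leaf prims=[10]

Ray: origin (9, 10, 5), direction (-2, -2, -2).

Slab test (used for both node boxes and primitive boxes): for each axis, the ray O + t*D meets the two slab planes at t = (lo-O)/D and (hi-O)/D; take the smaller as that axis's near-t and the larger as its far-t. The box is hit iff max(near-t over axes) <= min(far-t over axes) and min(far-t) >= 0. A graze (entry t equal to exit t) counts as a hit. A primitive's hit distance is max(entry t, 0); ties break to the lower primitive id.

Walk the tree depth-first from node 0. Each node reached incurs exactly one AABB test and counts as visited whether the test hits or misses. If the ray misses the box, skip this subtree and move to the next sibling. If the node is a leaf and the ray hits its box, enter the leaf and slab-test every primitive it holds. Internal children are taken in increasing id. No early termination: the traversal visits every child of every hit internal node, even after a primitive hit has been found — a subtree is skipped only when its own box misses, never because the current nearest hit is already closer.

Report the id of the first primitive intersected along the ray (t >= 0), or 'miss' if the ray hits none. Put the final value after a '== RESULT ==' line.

Traverse from the root:
N0 x:[-6,27/2] y:[-5,29/2] z:[-17/2,12] -> hit [-5,12], descend [1, 13, 14, 15]
  N1 x:[-6,9] y:[9/2,25/2] z:[-1,12] -> hit [9/2,9], descend [5, 10, 18]
    N5 x:[15/2,9] y:[19/2,25/2] z:[5/2,12] -> miss, prune
    N10 x:[-6,4] y:[9/2,15/2] z:[-1,19/2] -> miss, prune
    N18 x:[13/2,8] y:[17/2,23/2] z:[6,8] -> miss, prune
  N13 x:[-6,-1/2] y:[-5/2,29/2] z:[-17/2,-2] -> miss, prune
  N14 x:[-5,17/2] y:[-5,11/2] z:[-1/2,23/2] -> hit [-1/2,11/2], descend [3, 6, 9, 17]
    N3 x:[-5,-9/2] y:[7/2,5] z:[5/2,7/2] -> miss, prune
    N6 x:[-2,3] y:[-5,-3/2] z:[17/2,23/2] -> miss, prune
    N9 x:[1/2,17/2] y:[-7/2,3/2] z:[-1/2,4] -> hit [1/2,3/2] leaf, test {P1(miss), P17(miss)}
    N17 x:[5/2,5] y:[5,11/2] z:[4,11/2] -> hit [5,5] leaf, test {P4@t=5}
  N15 x:[-5/2,27/2] y:[9/2,23/2] z:[-17/2,1] -> miss, prune

Visited [0, 1, 5, 10, 18, 13, 14, 3, 6, 9, 17, 15]. Tests: 12 box, 2 leaf. Nearest: P4.

== RESULT ==
4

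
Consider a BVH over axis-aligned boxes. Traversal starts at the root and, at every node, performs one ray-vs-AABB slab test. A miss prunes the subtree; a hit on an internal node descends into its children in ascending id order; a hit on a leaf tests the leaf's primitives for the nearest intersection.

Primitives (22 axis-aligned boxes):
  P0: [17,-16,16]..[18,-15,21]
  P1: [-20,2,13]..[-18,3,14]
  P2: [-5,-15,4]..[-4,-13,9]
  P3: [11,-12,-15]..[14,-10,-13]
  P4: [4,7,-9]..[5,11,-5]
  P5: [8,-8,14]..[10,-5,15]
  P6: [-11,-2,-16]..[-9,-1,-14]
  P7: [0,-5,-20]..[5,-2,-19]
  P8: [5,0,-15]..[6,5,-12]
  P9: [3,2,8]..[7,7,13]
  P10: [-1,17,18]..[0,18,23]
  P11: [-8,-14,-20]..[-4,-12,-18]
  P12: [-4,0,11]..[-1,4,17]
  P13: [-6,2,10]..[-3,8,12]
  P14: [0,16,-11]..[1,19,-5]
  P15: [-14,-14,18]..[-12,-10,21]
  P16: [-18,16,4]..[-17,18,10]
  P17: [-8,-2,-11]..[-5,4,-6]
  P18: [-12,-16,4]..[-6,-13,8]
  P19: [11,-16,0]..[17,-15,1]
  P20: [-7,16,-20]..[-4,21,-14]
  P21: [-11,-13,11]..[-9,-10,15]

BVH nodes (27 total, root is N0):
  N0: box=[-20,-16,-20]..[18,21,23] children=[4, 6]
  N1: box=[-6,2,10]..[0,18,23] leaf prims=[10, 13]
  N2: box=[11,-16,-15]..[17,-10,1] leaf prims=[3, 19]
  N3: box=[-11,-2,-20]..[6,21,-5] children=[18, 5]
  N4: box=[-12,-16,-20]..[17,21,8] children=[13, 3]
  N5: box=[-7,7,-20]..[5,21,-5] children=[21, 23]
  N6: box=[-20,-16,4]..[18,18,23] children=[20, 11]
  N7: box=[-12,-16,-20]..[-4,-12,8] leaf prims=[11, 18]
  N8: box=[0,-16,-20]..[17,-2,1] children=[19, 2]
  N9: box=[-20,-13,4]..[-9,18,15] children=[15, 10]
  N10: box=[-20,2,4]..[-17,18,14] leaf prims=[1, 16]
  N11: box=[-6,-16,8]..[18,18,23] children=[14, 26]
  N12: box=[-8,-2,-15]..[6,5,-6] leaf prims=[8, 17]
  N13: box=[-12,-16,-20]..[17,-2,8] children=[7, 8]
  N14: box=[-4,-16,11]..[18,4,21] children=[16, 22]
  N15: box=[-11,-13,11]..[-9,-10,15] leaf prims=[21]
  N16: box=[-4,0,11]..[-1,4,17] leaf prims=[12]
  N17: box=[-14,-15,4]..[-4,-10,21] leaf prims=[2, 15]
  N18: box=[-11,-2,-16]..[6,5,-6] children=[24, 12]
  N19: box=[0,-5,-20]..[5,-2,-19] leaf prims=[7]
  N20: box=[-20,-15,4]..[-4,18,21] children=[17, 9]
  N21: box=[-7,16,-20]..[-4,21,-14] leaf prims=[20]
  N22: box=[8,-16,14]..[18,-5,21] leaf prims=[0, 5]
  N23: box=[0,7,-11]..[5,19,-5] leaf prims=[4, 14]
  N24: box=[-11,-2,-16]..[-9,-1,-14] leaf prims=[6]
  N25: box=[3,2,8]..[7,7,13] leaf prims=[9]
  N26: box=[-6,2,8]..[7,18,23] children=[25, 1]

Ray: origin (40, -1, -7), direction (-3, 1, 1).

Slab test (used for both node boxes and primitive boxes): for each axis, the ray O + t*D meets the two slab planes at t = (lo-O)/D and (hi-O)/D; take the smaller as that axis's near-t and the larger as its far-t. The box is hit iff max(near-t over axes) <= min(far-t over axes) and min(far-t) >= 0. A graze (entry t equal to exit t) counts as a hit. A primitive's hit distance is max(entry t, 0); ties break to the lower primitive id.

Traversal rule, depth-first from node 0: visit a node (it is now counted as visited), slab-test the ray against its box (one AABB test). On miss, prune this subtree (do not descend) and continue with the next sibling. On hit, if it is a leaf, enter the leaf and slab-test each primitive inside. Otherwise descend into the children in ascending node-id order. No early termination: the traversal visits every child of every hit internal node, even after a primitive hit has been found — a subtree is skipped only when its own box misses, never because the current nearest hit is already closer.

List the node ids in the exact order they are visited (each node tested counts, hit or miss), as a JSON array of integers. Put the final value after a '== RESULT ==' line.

Trace the traversal:
N0 x:[22/3,20] y:[-15,22] z:[-13,30] -> hit [22/3,20], descend [4, 6]
  N4 x:[23/3,52/3] y:[-15,22] z:[-13,15] -> hit [23/3,15], descend [3, 13]
    N3 x:[34/3,17] y:[-1,22] z:[-13,2] -> miss, prune
    N13 x:[23/3,52/3] y:[-15,-1] z:[-13,15] -> miss, prune
  N6 x:[22/3,20] y:[-15,19] z:[11,30] -> hit [11,19], descend [11, 20]
    N11 x:[22/3,46/3] y:[-15,19] z:[15,30] -> hit [15,46/3], descend [14, 26]
      N14 x:[22/3,44/3] y:[-15,5] z:[18,28] -> miss, prune
      N26 x:[11,46/3] y:[3,19] z:[15,30] -> hit [15,46/3], descend [1, 25]
        N1 x:[40/3,46/3] y:[3,19] z:[17,30] -> miss, prune
        N25 x:[11,37/3] y:[3,8] z:[15,20] -> miss, prune
    N20 x:[44/3,20] y:[-14,19] z:[11,28] -> hit [44/3,19], descend [9, 17]
      N9 x:[49/3,20] y:[-12,19] z:[11,22] -> hit [49/3,19], descend [10, 15]
        N10 x:[19,20] y:[3,19] z:[11,21] -> hit [19,19] leaf, test {P1(miss), P16(miss)}
        N15 x:[49/3,17] y:[-12,-9] z:[18,22] -> miss, prune
      N17 x:[44/3,18] y:[-14,-9] z:[11,28] -> miss, prune

15 AABB tests over nodes [0, 4, 3, 13, 6, 11, 14, 26, 1, 25, 20, 9, 10, 15, 17]; 1 leaf entered; closest miss.

== RESULT ==
[0, 4, 3, 13, 6, 11, 14, 26, 1, 25, 20, 9, 10, 15, 17]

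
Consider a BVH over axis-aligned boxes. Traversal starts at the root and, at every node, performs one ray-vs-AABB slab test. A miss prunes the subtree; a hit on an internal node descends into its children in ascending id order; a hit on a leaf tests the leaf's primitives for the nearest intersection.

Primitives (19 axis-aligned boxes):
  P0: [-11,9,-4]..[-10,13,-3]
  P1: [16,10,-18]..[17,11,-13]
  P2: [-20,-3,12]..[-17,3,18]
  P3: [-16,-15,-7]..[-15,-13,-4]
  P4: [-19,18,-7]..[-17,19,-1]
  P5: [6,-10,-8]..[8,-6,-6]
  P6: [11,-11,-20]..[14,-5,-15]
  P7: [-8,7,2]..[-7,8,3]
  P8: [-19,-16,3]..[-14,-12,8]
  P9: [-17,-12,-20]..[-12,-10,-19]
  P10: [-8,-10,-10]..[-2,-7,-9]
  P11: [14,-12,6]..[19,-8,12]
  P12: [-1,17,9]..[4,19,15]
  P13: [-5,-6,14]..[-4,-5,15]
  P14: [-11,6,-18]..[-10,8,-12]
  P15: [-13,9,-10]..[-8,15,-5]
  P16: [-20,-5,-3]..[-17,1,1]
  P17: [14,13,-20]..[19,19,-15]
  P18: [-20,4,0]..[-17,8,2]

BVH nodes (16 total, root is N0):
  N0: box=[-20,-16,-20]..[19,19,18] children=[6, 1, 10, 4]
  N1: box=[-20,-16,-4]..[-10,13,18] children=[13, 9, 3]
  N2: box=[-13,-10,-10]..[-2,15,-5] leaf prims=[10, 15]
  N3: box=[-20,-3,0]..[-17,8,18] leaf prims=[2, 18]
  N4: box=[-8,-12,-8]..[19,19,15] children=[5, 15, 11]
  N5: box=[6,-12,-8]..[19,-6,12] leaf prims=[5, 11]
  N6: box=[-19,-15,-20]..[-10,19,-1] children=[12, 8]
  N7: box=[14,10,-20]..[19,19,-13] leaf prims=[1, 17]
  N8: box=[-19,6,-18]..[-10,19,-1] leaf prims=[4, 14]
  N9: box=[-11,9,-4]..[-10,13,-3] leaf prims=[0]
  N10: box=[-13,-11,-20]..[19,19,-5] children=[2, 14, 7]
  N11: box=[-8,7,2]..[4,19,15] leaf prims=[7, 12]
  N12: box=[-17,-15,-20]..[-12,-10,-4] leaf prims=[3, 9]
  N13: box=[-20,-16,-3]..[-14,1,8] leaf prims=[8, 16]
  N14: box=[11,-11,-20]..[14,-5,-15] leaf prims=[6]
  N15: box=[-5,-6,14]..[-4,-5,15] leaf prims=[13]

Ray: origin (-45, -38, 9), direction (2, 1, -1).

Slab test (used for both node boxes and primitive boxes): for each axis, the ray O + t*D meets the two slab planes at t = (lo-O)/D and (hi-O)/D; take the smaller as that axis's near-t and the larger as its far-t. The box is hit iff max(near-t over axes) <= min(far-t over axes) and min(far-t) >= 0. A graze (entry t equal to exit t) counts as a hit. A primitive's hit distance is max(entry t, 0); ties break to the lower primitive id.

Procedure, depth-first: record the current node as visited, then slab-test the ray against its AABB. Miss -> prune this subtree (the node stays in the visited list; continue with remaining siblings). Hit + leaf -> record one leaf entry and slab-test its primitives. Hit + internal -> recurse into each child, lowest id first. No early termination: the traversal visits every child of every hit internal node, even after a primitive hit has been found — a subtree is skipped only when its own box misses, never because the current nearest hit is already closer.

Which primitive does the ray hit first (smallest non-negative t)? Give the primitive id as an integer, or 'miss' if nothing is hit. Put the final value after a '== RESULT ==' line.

Traverse from the root:
N0 x:[25/2,32] y:[22,57] z:[-9,29] -> hit [22,29], descend [1, 4, 6, 10]
  N1 x:[25/2,35/2] y:[22,51] z:[-9,13] -> miss, prune
  N4 x:[37/2,32] y:[26,57] z:[-6,17] -> miss, prune
  N6 x:[13,35/2] y:[23,57] z:[10,29] -> miss, prune
  N10 x:[16,32] y:[27,57] z:[14,29] -> hit [27,29], descend [2, 7, 14]
    N2 x:[16,43/2] y:[28,53] z:[14,19] -> miss, prune
    N7 x:[59/2,32] y:[48,57] z:[22,29] -> miss, prune
    N14 x:[28,59/2] y:[27,33] z:[24,29] -> hit [28,29] leaf, test {P6@t=28}

8 AABB tests over nodes [0, 1, 4, 6, 10, 2, 7, 14]; 1 leaf entered; closest P6.

== RESULT ==
6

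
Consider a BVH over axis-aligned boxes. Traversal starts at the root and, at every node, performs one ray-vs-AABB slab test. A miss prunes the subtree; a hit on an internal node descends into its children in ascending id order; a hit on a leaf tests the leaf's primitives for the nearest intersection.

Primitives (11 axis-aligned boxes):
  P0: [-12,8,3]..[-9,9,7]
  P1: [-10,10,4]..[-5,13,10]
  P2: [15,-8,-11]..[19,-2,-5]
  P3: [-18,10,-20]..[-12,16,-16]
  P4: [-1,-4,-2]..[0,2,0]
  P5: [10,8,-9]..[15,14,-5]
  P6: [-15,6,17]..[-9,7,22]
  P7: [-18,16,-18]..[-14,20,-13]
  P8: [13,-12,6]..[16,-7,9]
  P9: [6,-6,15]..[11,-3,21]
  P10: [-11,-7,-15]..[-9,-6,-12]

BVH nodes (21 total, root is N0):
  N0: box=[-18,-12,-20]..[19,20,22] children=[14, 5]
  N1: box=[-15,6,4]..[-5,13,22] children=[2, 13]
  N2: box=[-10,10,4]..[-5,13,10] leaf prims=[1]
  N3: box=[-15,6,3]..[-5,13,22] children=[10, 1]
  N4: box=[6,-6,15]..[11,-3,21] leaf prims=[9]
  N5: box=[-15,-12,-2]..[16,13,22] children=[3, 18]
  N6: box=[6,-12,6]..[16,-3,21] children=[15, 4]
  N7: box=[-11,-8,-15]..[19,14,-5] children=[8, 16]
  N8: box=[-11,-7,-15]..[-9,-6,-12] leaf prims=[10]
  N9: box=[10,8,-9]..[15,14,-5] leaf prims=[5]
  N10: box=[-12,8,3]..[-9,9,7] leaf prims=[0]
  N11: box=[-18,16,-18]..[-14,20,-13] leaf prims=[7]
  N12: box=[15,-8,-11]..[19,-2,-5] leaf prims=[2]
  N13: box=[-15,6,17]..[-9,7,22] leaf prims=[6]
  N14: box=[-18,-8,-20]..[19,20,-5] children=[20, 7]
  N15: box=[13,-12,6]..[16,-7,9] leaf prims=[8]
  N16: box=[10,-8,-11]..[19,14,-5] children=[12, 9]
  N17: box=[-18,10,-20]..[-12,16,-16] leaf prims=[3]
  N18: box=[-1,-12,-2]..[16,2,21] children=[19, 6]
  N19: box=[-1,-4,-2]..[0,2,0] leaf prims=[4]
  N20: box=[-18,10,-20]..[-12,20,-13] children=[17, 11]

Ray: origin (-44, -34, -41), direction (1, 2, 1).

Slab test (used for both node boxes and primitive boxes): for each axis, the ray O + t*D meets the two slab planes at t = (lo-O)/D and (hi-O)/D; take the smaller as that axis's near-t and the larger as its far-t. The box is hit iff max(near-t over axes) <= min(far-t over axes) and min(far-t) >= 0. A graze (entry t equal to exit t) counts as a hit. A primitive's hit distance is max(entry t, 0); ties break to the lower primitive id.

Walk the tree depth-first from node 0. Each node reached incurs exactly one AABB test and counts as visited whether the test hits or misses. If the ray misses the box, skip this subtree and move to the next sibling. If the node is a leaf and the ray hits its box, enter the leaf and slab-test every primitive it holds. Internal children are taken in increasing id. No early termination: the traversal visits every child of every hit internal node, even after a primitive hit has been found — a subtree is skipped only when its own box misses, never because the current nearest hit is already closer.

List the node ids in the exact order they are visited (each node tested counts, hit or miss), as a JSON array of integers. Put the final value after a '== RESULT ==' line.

Walk:
N0 x:[26,63] y:[11,27] z:[21,63] -> hit [26,27], descend [5, 14]
  N5 x:[29,60] y:[11,47/2] z:[39,63] -> miss, prune
  N14 x:[26,63] y:[13,27] z:[21,36] -> hit [26,27], descend [7, 20]
    N7 x:[33,63] y:[13,24] z:[26,36] -> miss, prune
    N20 x:[26,32] y:[22,27] z:[21,28] -> hit [26,27], descend [11, 17]
      N11 x:[26,30] y:[25,27] z:[23,28] -> hit [26,27] leaf, test {P7@t=26}
      N17 x:[26,32] y:[22,25] z:[21,25] -> miss, prune

Visited [0, 5, 14, 7, 20, 11, 17]. Tests: 7 box, 1 leaf. Nearest: P7.

== RESULT ==
[0, 5, 14, 7, 20, 11, 17]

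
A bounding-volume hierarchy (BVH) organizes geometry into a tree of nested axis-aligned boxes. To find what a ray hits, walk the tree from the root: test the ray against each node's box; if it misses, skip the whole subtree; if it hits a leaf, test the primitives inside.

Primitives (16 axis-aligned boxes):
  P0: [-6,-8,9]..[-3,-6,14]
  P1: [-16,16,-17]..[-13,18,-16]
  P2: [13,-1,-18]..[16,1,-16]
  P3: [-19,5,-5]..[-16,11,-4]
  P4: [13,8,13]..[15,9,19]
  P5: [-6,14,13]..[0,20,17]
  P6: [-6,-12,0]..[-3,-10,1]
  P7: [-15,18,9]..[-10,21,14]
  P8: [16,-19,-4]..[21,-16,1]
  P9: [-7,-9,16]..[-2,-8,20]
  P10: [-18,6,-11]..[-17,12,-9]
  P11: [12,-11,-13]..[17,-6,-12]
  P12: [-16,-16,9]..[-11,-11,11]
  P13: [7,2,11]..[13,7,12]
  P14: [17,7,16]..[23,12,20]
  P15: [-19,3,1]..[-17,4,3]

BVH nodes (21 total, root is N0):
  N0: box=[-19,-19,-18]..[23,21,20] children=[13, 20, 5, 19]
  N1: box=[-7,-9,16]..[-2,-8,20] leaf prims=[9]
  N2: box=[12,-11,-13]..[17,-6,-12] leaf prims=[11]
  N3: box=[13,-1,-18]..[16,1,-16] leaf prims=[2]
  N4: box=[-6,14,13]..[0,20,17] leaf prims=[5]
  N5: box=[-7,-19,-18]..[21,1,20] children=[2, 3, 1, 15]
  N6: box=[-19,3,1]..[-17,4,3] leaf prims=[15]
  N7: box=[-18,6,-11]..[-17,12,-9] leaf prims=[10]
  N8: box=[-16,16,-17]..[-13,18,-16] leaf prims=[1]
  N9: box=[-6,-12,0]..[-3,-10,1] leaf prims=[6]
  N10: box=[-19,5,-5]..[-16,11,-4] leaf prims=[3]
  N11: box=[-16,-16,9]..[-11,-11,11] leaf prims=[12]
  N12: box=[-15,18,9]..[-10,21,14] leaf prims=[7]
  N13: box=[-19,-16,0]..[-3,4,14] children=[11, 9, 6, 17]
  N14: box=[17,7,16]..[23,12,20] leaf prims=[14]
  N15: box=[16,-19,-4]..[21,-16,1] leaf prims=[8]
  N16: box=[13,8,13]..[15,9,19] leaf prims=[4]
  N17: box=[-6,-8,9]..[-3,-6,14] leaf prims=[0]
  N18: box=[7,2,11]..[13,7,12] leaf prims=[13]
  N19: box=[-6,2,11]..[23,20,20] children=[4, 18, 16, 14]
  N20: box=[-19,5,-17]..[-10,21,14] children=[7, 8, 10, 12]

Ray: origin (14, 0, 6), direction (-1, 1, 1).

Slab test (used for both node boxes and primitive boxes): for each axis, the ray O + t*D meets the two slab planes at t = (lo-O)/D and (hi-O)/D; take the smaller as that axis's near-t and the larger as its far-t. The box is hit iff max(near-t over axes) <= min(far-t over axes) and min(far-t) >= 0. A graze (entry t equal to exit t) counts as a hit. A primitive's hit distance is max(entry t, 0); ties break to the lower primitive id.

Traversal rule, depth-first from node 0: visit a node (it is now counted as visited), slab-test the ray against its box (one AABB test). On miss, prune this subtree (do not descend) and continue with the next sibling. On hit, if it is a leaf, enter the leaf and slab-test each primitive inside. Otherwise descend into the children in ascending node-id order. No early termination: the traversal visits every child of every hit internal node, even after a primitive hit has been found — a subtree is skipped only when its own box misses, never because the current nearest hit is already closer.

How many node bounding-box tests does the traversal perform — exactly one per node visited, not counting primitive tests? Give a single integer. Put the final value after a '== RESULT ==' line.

Trace the traversal:
N0 x:[-9,33] y:[-19,21] z:[-24,14] -> hit [-9,14], descend [5, 13, 19, 20]
  N5 x:[-7,21] y:[-19,1] z:[-24,14] -> hit [-7,1], descend [1, 2, 3, 15]
    N1 x:[16,21] y:[-9,-8] z:[10,14] -> miss, prune
    N2 x:[-3,2] y:[-11,-6] z:[-19,-18] -> miss, prune
    N3 x:[-2,1] y:[-1,1] z:[-24,-22] -> miss, prune
    N15 x:[-7,-2] y:[-19,-16] z:[-10,-5] -> miss, prune
  N13 x:[17,33] y:[-16,4] z:[-6,8] -> miss, prune
  N19 x:[-9,20] y:[2,20] z:[5,14] -> hit [5,14], descend [4, 14, 16, 18]
    N4 x:[14,20] y:[14,20] z:[7,11] -> miss, prune
    N14 x:[-9,-3] y:[7,12] z:[10,14] -> miss, prune
    N16 x:[-1,1] y:[8,9] z:[7,13] -> miss, prune
    N18 x:[1,7] y:[2,7] z:[5,6] -> hit [5,6] leaf, test {P13@t=5}
  N20 x:[24,33] y:[5,21] z:[-23,8] -> miss, prune

Summary -> nodes [0, 5, 1, 2, 3, 15, 13, 19, 4, 14, 16, 18, 20]; box-tests=13; leaf-entries=1; first=P13

== RESULT ==
13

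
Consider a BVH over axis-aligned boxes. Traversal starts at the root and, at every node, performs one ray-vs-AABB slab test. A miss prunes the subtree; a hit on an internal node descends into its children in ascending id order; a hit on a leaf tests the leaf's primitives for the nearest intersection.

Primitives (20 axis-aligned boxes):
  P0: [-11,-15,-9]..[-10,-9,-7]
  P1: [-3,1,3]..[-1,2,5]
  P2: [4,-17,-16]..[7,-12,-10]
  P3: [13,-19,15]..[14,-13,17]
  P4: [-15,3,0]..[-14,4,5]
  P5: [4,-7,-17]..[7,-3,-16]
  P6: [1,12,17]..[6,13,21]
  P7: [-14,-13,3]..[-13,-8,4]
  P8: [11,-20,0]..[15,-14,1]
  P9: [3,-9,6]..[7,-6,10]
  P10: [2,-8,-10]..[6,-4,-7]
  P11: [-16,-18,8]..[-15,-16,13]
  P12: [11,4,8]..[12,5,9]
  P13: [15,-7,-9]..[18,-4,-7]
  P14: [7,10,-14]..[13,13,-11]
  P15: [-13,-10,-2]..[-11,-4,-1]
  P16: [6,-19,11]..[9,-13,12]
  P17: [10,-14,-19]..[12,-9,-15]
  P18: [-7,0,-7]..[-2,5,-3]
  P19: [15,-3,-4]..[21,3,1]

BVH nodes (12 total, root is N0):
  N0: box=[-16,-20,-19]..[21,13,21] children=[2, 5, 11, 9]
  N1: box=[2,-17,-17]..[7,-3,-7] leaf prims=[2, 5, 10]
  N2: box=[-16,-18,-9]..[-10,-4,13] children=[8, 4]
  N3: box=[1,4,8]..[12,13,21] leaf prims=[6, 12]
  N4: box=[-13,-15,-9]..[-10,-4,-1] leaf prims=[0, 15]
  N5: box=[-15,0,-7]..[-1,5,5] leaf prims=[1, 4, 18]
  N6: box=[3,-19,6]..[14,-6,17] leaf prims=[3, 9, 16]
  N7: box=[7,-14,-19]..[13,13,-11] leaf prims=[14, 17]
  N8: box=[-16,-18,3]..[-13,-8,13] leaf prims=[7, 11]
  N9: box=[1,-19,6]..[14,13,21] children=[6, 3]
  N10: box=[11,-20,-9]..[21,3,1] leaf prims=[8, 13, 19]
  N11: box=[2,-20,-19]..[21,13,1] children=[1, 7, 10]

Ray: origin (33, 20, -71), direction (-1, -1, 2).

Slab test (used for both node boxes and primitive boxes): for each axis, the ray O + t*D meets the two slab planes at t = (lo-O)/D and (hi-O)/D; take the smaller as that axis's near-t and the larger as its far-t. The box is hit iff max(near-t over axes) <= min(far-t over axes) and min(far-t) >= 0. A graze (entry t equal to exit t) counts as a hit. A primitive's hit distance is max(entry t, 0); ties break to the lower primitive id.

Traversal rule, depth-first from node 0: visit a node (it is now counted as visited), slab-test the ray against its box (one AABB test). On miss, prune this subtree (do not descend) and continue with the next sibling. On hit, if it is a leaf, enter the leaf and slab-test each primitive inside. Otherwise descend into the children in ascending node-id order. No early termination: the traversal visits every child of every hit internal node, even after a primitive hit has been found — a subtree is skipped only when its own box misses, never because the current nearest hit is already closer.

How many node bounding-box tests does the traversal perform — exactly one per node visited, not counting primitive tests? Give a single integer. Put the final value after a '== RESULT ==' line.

Traverse from the root:
N0 x:[12,49] y:[7,40] z:[26,46] -> hit [26,40], descend [2, 5, 9, 11]
  N2 x:[43,49] y:[24,38] z:[31,42] -> miss, prune
  N5 x:[34,48] y:[15,20] z:[32,38] -> miss, prune
  N9 x:[19,32] y:[7,39] z:[77/2,46] -> miss, prune
  N11 x:[12,31] y:[7,40] z:[26,36] -> hit [26,31], descend [1, 7, 10]
    N1 x:[26,31] y:[23,37] z:[27,32] -> hit [27,31] leaf, test {P2(miss), P5@t=27, P10(miss)}
    N7 x:[20,26] y:[7,34] z:[26,30] -> hit [26,26] leaf, test {P14(miss), P17(miss)}
    N10 x:[12,22] y:[17,40] z:[31,36] -> miss, prune

order=[0, 2, 5, 9, 11, 1, 7, 10]  |boxes|=8  |leaves|=2  hit=P5

== RESULT ==
8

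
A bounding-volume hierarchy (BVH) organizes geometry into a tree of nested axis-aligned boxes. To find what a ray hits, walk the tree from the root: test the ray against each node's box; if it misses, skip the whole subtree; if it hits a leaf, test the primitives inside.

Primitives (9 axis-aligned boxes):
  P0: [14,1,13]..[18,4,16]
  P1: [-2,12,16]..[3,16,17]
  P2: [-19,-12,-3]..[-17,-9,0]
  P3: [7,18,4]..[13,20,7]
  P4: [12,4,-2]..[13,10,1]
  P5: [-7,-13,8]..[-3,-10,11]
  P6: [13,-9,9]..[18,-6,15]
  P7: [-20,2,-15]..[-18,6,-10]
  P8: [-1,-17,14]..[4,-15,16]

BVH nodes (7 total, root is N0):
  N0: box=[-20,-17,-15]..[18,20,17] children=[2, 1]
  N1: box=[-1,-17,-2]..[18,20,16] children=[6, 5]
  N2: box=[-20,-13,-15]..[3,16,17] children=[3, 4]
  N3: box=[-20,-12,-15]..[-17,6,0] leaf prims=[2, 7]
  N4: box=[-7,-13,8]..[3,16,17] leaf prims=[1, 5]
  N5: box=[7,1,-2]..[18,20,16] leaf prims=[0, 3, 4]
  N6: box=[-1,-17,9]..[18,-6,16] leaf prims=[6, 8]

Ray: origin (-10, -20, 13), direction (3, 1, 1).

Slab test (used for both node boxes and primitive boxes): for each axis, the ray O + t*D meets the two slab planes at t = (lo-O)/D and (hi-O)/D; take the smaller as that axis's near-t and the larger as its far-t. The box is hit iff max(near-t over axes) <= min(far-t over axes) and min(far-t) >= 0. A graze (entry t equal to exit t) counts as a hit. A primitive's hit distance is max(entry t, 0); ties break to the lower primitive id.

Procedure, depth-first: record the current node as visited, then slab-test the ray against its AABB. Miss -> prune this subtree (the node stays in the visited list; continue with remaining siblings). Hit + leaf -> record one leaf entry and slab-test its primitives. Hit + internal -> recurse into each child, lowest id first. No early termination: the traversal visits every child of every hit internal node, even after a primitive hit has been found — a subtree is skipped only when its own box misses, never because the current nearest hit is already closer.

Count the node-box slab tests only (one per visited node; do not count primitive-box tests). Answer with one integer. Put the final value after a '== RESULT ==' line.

Trace the traversal:
N0 x:[-10/3,28/3] y:[3,40] z:[-28,4] -> hit [3,4], descend [1, 2]
  N1 x:[3,28/3] y:[3,40] z:[-15,3] -> hit [3,3], descend [5, 6]
    N5 x:[17/3,28/3] y:[21,40] z:[-15,3] -> miss, prune
    N6 x:[3,28/3] y:[3,14] z:[-4,3] -> hit [3,3] leaf, test {P6(miss), P8@t=3}
  N2 x:[-10/3,13/3] y:[7,36] z:[-28,4] -> miss, prune

Visited [0, 1, 5, 6, 2]. Tests: 5 box, 1 leaf. Nearest: P8.

== RESULT ==
5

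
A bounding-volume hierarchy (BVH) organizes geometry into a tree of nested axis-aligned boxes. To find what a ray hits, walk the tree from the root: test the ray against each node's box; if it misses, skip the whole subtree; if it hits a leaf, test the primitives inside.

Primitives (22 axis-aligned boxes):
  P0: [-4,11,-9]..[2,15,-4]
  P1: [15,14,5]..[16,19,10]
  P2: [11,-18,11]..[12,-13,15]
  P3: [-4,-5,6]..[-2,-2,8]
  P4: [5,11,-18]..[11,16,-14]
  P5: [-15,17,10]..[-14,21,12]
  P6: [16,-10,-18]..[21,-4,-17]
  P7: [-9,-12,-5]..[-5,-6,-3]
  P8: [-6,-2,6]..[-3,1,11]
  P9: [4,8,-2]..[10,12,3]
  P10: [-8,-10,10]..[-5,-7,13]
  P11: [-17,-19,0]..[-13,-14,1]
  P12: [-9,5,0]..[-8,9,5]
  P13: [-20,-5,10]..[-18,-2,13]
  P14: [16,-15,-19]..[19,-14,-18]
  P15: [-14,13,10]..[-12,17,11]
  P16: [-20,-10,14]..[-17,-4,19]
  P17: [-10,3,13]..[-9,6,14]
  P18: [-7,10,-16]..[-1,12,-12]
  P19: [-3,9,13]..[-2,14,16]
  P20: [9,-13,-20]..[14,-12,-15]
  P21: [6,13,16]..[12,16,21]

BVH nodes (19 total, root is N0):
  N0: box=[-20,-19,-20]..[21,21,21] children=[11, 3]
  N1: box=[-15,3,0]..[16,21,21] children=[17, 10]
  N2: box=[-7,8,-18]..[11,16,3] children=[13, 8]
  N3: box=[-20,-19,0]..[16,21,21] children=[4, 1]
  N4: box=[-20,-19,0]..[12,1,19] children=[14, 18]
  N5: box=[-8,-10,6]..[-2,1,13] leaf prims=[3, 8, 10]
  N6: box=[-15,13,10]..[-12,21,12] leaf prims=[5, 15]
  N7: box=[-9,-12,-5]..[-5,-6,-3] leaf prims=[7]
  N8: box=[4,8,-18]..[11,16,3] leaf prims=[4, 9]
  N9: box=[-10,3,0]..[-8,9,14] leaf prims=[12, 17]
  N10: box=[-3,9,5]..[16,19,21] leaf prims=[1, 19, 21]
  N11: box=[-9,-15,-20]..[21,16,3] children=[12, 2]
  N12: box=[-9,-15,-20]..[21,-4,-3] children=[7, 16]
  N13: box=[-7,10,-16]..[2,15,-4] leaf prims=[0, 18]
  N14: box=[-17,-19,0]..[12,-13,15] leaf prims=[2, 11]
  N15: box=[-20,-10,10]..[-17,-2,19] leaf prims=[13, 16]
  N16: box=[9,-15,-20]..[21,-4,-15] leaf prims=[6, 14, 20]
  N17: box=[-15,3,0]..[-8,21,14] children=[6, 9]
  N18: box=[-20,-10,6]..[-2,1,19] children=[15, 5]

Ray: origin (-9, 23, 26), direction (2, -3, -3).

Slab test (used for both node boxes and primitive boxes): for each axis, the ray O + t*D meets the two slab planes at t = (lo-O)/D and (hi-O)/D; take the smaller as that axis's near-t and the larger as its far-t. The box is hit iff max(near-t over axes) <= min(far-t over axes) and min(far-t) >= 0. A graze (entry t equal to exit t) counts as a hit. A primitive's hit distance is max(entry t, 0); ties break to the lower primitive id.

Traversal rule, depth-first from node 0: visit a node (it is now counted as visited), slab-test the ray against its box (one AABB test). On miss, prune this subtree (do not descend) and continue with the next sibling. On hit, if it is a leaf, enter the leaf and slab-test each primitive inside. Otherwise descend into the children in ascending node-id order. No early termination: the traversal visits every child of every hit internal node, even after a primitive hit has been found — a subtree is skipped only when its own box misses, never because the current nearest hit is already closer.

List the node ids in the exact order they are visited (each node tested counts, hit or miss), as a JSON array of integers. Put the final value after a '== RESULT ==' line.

Trace the traversal:
N0 x:[-11/2,15] y:[2/3,14] z:[5/3,46/3] -> hit [5/3,14], descend [3, 11]
  N3 x:[-11/2,25/2] y:[2/3,14] z:[5/3,26/3] -> hit [5/3,26/3], descend [1, 4]
    N1 x:[-3,25/2] y:[2/3,20/3] z:[5/3,26/3] -> hit [5/3,20/3], descend [10, 17]
      N10 x:[3,25/2] y:[4/3,14/3] z:[5/3,7] -> hit [3,14/3] leaf, test {P1(miss), P19@t=10/3, P21(miss)}
      N17 x:[-3,1/2] y:[2/3,20/3] z:[4,26/3] -> miss, prune
    N4 x:[-11/2,21/2] y:[22/3,14] z:[7/3,26/3] -> hit [22/3,26/3], descend [14, 18]
      N14 x:[-4,21/2] y:[12,14] z:[11/3,26/3] -> miss, prune
      N18 x:[-11/2,7/2] y:[22/3,11] z:[7/3,20/3] -> miss, prune
  N11 x:[0,15] y:[7/3,38/3] z:[23/3,46/3] -> hit [23/3,38/3], descend [2, 12]
    N2 x:[1,10] y:[7/3,5] z:[23/3,44/3] -> miss, prune
    N12 x:[0,15] y:[9,38/3] z:[29/3,46/3] -> hit [29/3,38/3], descend [7, 16]
      N7 x:[0,2] y:[29/3,35/3] z:[29/3,31/3] -> miss, prune
      N16 x:[9,15] y:[9,38/3] z:[41/3,46/3] -> miss, prune

Summary -> nodes [0, 3, 1, 10, 17, 4, 14, 18, 11, 2, 12, 7, 16]; box-tests=13; leaf-entries=1; first=P19

== RESULT ==
[0, 3, 1, 10, 17, 4, 14, 18, 11, 2, 12, 7, 16]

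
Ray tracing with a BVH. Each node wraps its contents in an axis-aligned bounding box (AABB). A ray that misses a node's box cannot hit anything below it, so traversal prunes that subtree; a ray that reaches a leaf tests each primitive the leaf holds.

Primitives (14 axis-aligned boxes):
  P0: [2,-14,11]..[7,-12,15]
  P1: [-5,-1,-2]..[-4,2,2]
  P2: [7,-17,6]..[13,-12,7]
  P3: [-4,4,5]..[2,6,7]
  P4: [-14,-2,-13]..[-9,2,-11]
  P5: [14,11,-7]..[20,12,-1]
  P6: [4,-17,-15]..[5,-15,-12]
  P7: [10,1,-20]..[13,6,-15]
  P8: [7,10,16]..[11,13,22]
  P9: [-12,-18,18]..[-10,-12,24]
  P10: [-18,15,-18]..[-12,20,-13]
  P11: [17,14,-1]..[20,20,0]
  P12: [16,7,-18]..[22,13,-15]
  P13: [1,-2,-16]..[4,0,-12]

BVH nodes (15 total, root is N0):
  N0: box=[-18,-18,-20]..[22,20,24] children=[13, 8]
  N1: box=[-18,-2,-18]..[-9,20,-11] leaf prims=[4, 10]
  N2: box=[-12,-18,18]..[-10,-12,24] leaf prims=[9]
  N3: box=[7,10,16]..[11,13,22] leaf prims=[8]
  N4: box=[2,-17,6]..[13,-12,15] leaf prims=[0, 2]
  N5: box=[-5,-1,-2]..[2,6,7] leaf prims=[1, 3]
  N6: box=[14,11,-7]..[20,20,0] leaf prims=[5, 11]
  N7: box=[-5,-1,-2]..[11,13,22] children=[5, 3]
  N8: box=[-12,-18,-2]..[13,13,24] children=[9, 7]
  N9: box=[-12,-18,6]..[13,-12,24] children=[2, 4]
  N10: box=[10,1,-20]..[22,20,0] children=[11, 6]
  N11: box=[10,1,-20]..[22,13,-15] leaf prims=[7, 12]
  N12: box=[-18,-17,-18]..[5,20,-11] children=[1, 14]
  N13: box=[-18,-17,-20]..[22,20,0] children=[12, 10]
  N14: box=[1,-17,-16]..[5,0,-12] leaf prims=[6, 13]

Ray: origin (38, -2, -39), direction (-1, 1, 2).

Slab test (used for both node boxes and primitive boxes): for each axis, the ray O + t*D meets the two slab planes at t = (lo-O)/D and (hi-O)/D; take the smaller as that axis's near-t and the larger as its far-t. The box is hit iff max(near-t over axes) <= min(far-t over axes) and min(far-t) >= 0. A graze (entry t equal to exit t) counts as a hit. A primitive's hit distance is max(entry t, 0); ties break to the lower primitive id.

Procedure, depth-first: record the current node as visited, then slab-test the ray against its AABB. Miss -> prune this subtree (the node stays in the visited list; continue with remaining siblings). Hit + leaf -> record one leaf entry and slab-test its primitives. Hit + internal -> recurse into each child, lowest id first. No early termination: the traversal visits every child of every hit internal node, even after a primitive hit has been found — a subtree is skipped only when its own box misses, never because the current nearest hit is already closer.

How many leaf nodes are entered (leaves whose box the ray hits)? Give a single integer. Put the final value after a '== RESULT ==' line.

Walk:
N0 x:[16,56] y:[-16,22] z:[19/2,63/2] -> hit [16,22], descend [8, 13]
  N8 x:[25,50] y:[-16,15] z:[37/2,63/2] -> miss, prune
  N13 x:[16,56] y:[-15,22] z:[19/2,39/2] -> hit [16,39/2], descend [10, 12]
    N10 x:[16,28] y:[3,22] z:[19/2,39/2] -> hit [16,39/2], descend [6, 11]
      N6 x:[18,24] y:[13,22] z:[16,39/2] -> hit [18,39/2] leaf, test {P5(miss), P11@t=19}
      N11 x:[16,28] y:[3,15] z:[19/2,12] -> miss, prune
    N12 x:[33,56] y:[-15,22] z:[21/2,14] -> miss, prune

order=[0, 8, 13, 10, 6, 11, 12]  |boxes|=7  |leaves|=1  hit=P11

== RESULT ==
1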